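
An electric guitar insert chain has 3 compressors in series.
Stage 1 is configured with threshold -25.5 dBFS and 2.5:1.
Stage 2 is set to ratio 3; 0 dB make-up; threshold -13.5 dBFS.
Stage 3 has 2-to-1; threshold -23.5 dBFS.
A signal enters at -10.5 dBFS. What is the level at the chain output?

Stage 1: overshoot 15 dB → 15/2.5 = 6 dB → -19.5 dBFS.
Stage 2: below threshold (-19.5 ≤ -13.5); passes unchanged; output -19.5 dBFS.
Stage 3: -19.5 dBFS is 4 dB over -23.5 dBFS; at 2:1 that becomes 2 dB over, giving -21.5 dBFS.

-21.5 dBFS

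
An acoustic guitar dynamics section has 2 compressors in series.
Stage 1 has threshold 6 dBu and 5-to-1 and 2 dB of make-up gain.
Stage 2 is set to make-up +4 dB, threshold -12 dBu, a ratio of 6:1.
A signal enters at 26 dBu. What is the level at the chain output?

Stage 1: 20 dB above 6 dBu, reduced 5:1 to 4 dB above → 10 dBu; +2 dB make-up → 12 dBu.
Stage 2: 24 dB above -12 dBu, reduced 6:1 to 4 dB above → -8 dBu; +4 dB make-up → -4 dBu.

-4 dBu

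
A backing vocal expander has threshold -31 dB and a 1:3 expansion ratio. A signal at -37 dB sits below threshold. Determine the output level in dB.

The input is 6 dB below the -31 dB threshold.
A 1:3 expander multiplies undershoot by 3: 6 × 3 = 18 dB below threshold.
Output = -31 − 18 = -49 dB.

-49 dB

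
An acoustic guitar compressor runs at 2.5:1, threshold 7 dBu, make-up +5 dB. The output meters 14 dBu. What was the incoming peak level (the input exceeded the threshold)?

Remove make-up: 14 − 5 = 9 dBu.
Post-compression overshoot = 9 − 7 = 2 dB.
Before 2.5:1 compression the overshoot was 2 × 2.5 = 5 dB, so input = 7 + 5 = 12 dBu.

12 dBu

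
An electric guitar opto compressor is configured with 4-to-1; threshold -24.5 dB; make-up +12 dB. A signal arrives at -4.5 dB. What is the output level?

-7.5 dB

-4.5 dB sits 20 dB over threshold.
At 4:1 the overshoot is divided by 4, leaving 5 dB above threshold.
Output = -24.5 + 5 = -19.5 dB; make-up adds 12 dB, giving -7.5 dB.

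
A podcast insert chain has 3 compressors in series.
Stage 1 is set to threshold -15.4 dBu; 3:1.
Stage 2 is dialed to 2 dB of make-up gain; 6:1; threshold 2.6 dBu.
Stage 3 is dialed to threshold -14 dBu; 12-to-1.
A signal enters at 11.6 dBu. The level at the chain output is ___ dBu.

-13.2 dBu

Stage 1: 11.6 dBu is 27 dB over -15.4 dBu; at 3:1 that becomes 9 dB over, giving -6.4 dBu.
Stage 2: below threshold (-6.4 ≤ 2.6); passes unchanged; make-up brings it to -4.4 dBu.
Stage 3: 9.6 dB above -14 dBu, reduced 12:1 to 0.8 dB above → -13.2 dBu.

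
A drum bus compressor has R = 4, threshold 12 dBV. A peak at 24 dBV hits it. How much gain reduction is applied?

Overshoot = 24 − 12 = 12 dB.
A 4:1 ratio leaves 3 dB of that excess.
So the signal is attenuated by 12 − 3 = 9 dB.

9 dB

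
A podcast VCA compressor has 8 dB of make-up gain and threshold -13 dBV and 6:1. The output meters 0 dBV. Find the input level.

Stripping the +8 dB make-up gives -8 dBV at the gain stage.
The compressed level sits -8 − (-13) = 5 dB over threshold.
Before 6:1 compression the overshoot was 5 × 6 = 30 dB, so input = -13 + 30 = 17 dBV.

17 dBV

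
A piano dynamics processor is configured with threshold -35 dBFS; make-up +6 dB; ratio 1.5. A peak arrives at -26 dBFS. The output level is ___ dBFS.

-26 dBFS sits 9 dB over threshold.
At 1.5:1 the overshoot is divided by 1.5, leaving 6 dB above threshold.
That puts the output at -29 dBFS; make-up adds 6 dB, giving -23 dBFS.

-23 dBFS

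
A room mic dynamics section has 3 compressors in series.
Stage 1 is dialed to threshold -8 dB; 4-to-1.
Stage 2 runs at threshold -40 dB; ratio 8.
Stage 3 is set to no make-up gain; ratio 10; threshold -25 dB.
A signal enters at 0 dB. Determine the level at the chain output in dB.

Stage 1: 8 dB above -8 dB, reduced 4:1 to 2 dB above → -6 dB.
Stage 2: 34 dB above -40 dB, reduced 8:1 to 4.25 dB above → -35.75 dB.
Stage 3: -35.75 dB ≤ -25 dB, so stage 3 doesn't engage; output -35.75 dB.

-35.75 dB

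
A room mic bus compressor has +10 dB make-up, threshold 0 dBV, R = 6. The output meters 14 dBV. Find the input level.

24 dBV

Remove make-up: 14 − 10 = 4 dBV.
That's 4 dB above the 0 dBV threshold.
Undo the ratio: input overshoot = 4 × 6 = 24 dB, giving input = 24 dBV.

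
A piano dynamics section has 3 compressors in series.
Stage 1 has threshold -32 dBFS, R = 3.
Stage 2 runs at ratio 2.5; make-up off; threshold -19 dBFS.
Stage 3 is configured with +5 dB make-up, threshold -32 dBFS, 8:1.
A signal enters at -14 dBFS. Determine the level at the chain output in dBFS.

Stage 1: 18 dB above -32 dBFS, reduced 3:1 to 6 dB above → -26 dBFS.
Stage 2: below threshold (-26 ≤ -19); passes unchanged; output -26 dBFS.
Stage 3: -26 dBFS is 6 dB over -32 dBFS; at 8:1 that becomes 0.75 dB over, giving -31.25 dBFS; +5 dB make-up → -26.25 dBFS.

-26.25 dBFS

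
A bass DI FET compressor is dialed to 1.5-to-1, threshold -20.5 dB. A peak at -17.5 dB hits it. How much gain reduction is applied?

-17.5 dB exceeds the threshold by 3 dB.
A 1.5:1 ratio leaves 2 dB of that excess.
Gain reduction = 3 − 2 = 1 dB.

1 dB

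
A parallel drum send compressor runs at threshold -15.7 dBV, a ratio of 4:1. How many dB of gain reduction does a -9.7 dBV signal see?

4.5 dB

-9.7 dBV exceeds the threshold by 6 dB.
A 4:1 ratio leaves 1.5 dB of that excess.
So the signal is attenuated by 6 − 1.5 = 4.5 dB.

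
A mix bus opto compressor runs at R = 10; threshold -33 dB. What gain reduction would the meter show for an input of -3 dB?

27 dB

The signal is 30 dB above threshold.
After 10:1 compression the overshoot becomes 30/10 = 3 dB.
Gain reduction = 30 − 3 = 27 dB.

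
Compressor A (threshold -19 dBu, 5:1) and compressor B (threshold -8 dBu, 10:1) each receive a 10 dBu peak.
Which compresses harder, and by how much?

A, by 7 dB

A: GR = 29 − 29/5 = 23.2 dB.
B: GR = 18 − 18/10 = 16.2 dB.
Difference: 7 dB in favour of A.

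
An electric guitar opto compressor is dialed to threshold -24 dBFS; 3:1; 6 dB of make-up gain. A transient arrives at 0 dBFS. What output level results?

-10 dBFS

0 dBFS sits 24 dB over threshold.
3:1 compression reduces that to 24/3 = 8 dB over.
That puts the output at -16 dBFS; make-up adds 6 dB, giving -10 dBFS.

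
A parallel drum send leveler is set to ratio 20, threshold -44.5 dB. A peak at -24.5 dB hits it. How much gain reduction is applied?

The signal is 20 dB above threshold.
A 20:1 ratio leaves 1 dB of that excess.
GR = overshoot in − overshoot out = 20 − 1 = 19 dB.

19 dB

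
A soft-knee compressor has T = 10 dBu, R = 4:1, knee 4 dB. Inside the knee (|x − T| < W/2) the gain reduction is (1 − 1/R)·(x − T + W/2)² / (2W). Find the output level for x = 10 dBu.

9.625 dBu

x − T + W/2 = 10 − 10 + 2 = 2.
GR = (1 − 1/4) × 2² / 8 = 0.75 × 4 / 8 = 0.375 dB.
Output = 10 − 0.375 = 9.625 dBu.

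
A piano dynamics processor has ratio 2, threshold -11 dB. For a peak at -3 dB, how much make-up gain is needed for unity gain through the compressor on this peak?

4 dB

Overshoot 8 dB → 8/2 = 4 dB after compression, so the compressed level is -11 + 4 = -7 dB.
Make-up = target − compressed = -3 − (-7) = 4 dB.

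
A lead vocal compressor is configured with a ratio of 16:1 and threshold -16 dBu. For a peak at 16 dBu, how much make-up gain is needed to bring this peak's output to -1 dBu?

13 dB

The peak compresses to -16 + 32/16 = -14 dBu.
To reach -1 dBu requires -1 − (-14) = 13 dB of make-up.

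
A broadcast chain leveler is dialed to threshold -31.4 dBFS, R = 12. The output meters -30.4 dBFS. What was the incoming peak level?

-19.4 dBFS

Post-compression overshoot = -30.4 − (-31.4) = 1 dB.
Input overshoot = R × output overshoot = 12 dB → input = -31.4 + 12 = -19.4 dBFS.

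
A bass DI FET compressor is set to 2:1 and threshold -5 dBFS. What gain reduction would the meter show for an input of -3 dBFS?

1 dB

The signal is 2 dB above threshold.
At 2:1, output sits 2/2 = 1 dB above threshold.
So the signal is attenuated by 2 − 1 = 1 dB.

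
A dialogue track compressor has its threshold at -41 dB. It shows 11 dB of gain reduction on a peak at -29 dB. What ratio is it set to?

12:1

Input overshoot = -29 − (-41) = 12 dB.
Output overshoot = 12 − 11 = 1 dB.
Ratio = input overshoot / output overshoot = 12 / 1 = 12.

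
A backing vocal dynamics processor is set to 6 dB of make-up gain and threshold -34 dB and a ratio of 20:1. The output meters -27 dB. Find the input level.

-14 dB

Before make-up, the level was -27 − 6 = -33 dB.
Post-compression overshoot = -33 − (-34) = 1 dB.
Before 20:1 compression the overshoot was 1 × 20 = 20 dB, so input = -34 + 20 = -14 dB.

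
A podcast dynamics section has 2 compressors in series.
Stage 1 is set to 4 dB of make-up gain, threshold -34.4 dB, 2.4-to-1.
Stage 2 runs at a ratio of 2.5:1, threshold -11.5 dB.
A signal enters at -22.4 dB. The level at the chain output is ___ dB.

Stage 1: overshoot 12 dB → 12/2.4 = 5 dB → -29.4 dB; +4 dB make-up → -25.4 dB.
Stage 2: below threshold (-25.4 ≤ -11.5); passes unchanged; output -25.4 dB.

-25.4 dB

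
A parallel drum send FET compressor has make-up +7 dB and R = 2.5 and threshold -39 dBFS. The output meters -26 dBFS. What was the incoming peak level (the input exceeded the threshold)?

-24 dBFS

Before make-up, the level was -26 − 7 = -33 dBFS.
The compressed level sits -33 − (-39) = 6 dB over threshold.
Before 2.5:1 compression the overshoot was 6 × 2.5 = 15 dB, so input = -39 + 15 = -24 dBFS.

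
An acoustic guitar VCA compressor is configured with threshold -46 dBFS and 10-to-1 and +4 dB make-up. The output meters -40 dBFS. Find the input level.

Remove make-up: -40 − 4 = -44 dBFS.
Post-compression overshoot = -44 − (-46) = 2 dB.
Input overshoot = R × output overshoot = 20 dB → input = -46 + 20 = -26 dBFS.

-26 dBFS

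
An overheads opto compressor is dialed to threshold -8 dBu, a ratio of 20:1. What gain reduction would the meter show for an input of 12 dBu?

12 dBu exceeds the threshold by 20 dB.
A 20:1 ratio leaves 1 dB of that excess.
Gain reduction = 20 − 1 = 19 dB.

19 dB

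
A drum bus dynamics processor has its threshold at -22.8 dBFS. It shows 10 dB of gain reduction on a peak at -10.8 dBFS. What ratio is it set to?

6:1

Input overshoot = -10.8 − (-22.8) = 12 dB.
Output overshoot = 12 − 10 = 2 dB.
Ratio = input overshoot / output overshoot = 12 / 2 = 6.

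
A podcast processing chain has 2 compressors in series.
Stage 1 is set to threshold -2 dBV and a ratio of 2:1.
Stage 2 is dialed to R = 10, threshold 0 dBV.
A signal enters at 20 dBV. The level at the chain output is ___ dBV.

0.9 dBV

Stage 1: 22 dB above -2 dBV, reduced 2:1 to 11 dB above → 9 dBV.
Stage 2: overshoot 9 dB → 9/10 = 0.9 dB → 0.9 dBV.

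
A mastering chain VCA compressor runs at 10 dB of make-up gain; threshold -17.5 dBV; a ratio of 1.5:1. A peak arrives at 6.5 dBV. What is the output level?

The input is 24 dB above the -17.5 dBV threshold.
At 1.5:1 the overshoot is divided by 1.5, leaving 16 dB above threshold.
Output = -17.5 + 16 = -1.5 dBV; make-up adds 10 dB, giving 8.5 dBV.

8.5 dBV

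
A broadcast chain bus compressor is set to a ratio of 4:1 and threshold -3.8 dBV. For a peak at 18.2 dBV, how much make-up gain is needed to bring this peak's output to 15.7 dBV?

Without make-up, output = threshold + overshoot/4 = -3.8 + 5.5 = 1.7 dBV.
Gap to target: 14 dB.

14 dB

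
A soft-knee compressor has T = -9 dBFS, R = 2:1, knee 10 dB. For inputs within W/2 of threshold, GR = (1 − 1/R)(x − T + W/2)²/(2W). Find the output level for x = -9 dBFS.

-9.625 dBFS

x − T + W/2 = -9 − (-9) + 5 = 5.
GR = (1 − 1/2) × 5² / 20 = 0.5 × 25 / 20 = 0.625 dB.
Output = -9 − 0.625 = -9.625 dBFS.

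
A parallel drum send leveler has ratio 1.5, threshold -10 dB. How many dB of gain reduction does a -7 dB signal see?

1 dB

-7 dB exceeds the threshold by 3 dB.
After 1.5:1 compression the overshoot becomes 3/1.5 = 2 dB.
So the signal is attenuated by 3 − 2 = 1 dB.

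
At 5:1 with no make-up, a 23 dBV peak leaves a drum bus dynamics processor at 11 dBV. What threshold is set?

Let T be the threshold. Output overshoot = (input overshoot)/R, so 11 − T = (23 − T)/5.
5·(11 − T) = 23 − T → 4·T = 55 − 23 = 32.
T = 32/4 = 8 dBV.

8 dBV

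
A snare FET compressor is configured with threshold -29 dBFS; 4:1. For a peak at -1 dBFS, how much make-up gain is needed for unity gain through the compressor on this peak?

The peak compresses to -29 + 28/4 = -22 dBFS.
To reach -1 dBFS requires -1 − (-22) = 21 dB of make-up.

21 dB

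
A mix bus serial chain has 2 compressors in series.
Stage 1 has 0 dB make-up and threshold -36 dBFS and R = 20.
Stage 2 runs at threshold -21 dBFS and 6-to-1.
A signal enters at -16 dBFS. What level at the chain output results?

-35 dBFS

Stage 1: overshoot 20 dB → 20/20 = 1 dB → -35 dBFS.
Stage 2: -35 dBFS ≤ -21 dBFS, so stage 2 doesn't engage; output -35 dBFS.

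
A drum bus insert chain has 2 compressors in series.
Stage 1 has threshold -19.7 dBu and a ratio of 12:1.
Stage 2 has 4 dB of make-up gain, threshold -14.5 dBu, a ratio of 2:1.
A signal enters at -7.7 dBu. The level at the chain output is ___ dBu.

-14.7 dBu

Stage 1: 12 dB above -19.7 dBu, reduced 12:1 to 1 dB above → -18.7 dBu.
Stage 2: -18.7 dBu ≤ -14.5 dBu, so stage 2 doesn't engage; make-up brings it to -14.7 dBu.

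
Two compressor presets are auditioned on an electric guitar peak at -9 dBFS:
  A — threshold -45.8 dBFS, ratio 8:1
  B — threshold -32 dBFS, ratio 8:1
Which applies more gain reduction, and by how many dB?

A: 36.8 dB over, compressed to 4.6 dB over, so 32.2 dB of GR.
B: 23 dB over, compressed to 2.875 dB over, so 20.125 dB of GR.
A reduces 12.075 dB more.

A, by 12.075 dB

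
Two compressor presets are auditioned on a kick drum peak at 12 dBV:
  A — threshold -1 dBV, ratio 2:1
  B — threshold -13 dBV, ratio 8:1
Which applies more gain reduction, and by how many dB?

A: overshoot 13 dB → output overshoot 6.5 dB → GR 6.5 dB.
B: overshoot 25 dB → output overshoot 3.125 dB → GR 21.875 dB.
B applies 15.375 dB more gain reduction.

B, by 15.375 dB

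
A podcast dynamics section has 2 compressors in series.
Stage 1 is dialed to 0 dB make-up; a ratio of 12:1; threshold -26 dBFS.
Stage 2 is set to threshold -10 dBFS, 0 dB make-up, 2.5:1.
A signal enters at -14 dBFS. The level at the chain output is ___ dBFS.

Stage 1: 12 dB above -26 dBFS, reduced 12:1 to 1 dB above → -25 dBFS.
Stage 2: -25 dBFS is at or below the -10 dBFS threshold — no compression; output -25 dBFS.

-25 dBFS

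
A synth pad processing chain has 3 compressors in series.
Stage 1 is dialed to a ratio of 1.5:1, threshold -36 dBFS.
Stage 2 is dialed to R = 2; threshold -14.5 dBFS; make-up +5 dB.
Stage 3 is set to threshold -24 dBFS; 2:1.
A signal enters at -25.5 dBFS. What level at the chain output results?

Stage 1: overshoot 10.5 dB → 10.5/1.5 = 7 dB → -29 dBFS.
Stage 2: below threshold (-29 ≤ -14.5); passes unchanged; make-up brings it to -24 dBFS.
Stage 3: -24 dBFS is at or below the -24 dBFS threshold — no compression; output -24 dBFS.

-24 dBFS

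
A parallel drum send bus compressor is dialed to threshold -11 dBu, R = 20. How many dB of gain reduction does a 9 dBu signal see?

Overshoot = 9 − (-11) = 20 dB.
After 20:1 compression the overshoot becomes 20/20 = 1 dB.
Gain reduction = 20 − 1 = 19 dB.

19 dB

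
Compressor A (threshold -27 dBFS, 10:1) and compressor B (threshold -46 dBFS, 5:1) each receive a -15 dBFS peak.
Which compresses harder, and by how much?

A: 12 dB over, compressed to 1.2 dB over, so 10.8 dB of GR.
B: 31 dB over, compressed to 6.2 dB over, so 24.8 dB of GR.
B applies 14 dB more gain reduction.

B, by 14 dB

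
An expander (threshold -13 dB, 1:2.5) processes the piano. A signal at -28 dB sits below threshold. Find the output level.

Undershoot = (-13) − (-28) = 15 dB.
At 1:2.5, that expands to 37.5 dB under threshold.
Output = -13 − 37.5 = -50.5 dB.

-50.5 dB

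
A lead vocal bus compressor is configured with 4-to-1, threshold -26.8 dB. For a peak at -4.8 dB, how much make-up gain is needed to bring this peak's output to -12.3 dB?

The peak compresses to -26.8 + 22/4 = -21.3 dB.
To reach -12.3 dB requires -12.3 − (-21.3) = 9 dB of make-up.

9 dB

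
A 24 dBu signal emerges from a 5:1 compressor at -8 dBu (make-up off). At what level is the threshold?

-16 dBu

Input is 40 dB above T (since output overshoot × R = input overshoot: (-8 − T)·5 = 24 − T gives T = -16 dBu).
Check: -16 + (24 − (-16))/5 = -16 + 8 = -8 dBu. ✓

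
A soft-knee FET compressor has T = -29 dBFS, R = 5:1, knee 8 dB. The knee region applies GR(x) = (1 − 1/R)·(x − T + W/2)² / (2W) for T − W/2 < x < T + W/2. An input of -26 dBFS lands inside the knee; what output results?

-28.45 dBFS

x − T + W/2 = -26 − (-29) + 4 = 7.
GR = (1 − 1/5) × 7² / 16 = 0.8 × 49 / 16 = 2.45 dB.
Output = -26 − 2.45 = -28.45 dBFS.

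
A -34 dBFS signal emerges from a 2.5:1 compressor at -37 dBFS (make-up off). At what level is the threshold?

-39 dBFS

Let T be the threshold. Output overshoot = (input overshoot)/R, so -37 − T = (-34 − T)/2.5.
2.5·(-37 − T) = -34 − T → 1.5·T = -92.5 − (-34) = -58.5.
T = -58.5/1.5 = -39 dBFS.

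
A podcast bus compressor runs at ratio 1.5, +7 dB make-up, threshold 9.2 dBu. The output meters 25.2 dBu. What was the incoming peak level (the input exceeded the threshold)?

22.7 dBu

Before make-up, the level was 25.2 − 7 = 18.2 dBu.
The compressed level sits 18.2 − 9.2 = 9 dB over threshold.
Undo the ratio: input overshoot = 9 × 1.5 = 13.5 dB, giving input = 22.7 dBu.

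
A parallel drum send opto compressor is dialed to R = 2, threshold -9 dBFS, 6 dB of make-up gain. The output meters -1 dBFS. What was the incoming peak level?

-5 dBFS

Remove make-up: -1 − 6 = -7 dBFS.
That's 2 dB above the -9 dBFS threshold.
Undo the ratio: input overshoot = 2 × 2 = 4 dB, giving input = -5 dBFS.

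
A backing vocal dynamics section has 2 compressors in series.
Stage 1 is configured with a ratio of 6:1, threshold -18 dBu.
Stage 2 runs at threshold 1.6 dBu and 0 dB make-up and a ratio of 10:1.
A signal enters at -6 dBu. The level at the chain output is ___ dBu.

Stage 1: -6 dBu is 12 dB over -18 dBu; at 6:1 that becomes 2 dB over, giving -16 dBu.
Stage 2: below threshold (-16 ≤ 1.6); passes unchanged; output -16 dBu.

-16 dBu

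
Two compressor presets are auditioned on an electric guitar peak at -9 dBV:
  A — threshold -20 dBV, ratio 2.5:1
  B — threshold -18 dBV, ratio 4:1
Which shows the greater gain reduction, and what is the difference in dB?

A: overshoot 11 dB → output overshoot 4.4 dB → GR 6.6 dB.
B: overshoot 9 dB → output overshoot 2.25 dB → GR 6.75 dB.
B reduces 0.15 dB more.

B, by 0.15 dB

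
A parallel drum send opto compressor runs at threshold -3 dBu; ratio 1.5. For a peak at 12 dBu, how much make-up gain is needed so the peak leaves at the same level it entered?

The peak compresses to -3 + 15/1.5 = 7 dBu.
To reach 12 dBu requires 12 − 7 = 5 dB of make-up.

5 dB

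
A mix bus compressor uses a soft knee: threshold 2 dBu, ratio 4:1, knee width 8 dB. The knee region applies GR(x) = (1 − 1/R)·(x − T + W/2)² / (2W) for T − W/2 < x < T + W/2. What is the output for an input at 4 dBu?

2.3125 dBu

x − T + W/2 = 4 − 2 + 4 = 6.
GR = (1 − 1/4) × 6² / 16 = 0.75 × 36 / 16 = 1.6875 dB.
Output = 4 − 1.6875 = 2.3125 dBu.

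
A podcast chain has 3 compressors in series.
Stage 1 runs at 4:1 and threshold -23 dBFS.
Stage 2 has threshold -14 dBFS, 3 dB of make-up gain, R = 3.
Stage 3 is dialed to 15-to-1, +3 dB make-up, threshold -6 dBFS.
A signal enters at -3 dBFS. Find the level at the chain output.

-12 dBFS

Stage 1: overshoot 20 dB → 20/4 = 5 dB → -18 dBFS.
Stage 2: -18 dBFS ≤ -14 dBFS, so stage 2 doesn't engage; make-up brings it to -15 dBFS.
Stage 3: -15 dBFS ≤ -6 dBFS, so stage 3 doesn't engage; make-up brings it to -12 dBFS.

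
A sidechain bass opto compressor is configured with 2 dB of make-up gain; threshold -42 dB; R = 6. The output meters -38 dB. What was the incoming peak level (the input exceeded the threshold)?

-30 dB

Remove make-up: -38 − 2 = -40 dB.
Post-compression overshoot = -40 − (-42) = 2 dB.
Undo the ratio: input overshoot = 2 × 6 = 12 dB, giving input = -30 dB.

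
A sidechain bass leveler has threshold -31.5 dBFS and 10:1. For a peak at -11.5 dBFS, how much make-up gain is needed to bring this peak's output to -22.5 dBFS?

Without make-up, output = threshold + overshoot/10 = -31.5 + 2 = -29.5 dBFS.
Gap to target: 7 dB.

7 dB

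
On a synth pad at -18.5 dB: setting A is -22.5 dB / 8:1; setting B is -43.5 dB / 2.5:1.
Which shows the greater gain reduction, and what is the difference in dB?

A: GR = 4 − 4/8 = 3.5 dB.
B: GR = 25 − 25/2.5 = 15 dB.
Difference: 11.5 dB in favour of B.

B, by 11.5 dB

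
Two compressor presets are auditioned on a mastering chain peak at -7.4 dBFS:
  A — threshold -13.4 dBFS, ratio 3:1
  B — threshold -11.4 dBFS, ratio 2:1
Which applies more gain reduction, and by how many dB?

A, by 2 dB

A: overshoot 6 dB → output overshoot 2 dB → GR 4 dB.
B: overshoot 4 dB → output overshoot 2 dB → GR 2 dB.
A applies 2 dB more gain reduction.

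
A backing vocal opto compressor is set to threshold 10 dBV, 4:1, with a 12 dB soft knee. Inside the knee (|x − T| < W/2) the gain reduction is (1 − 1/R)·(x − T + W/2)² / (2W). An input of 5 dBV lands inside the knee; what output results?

x − T + W/2 = 5 − 10 + 6 = 1.
GR = (1 − 1/4) × 1² / 24 = 0.75 × 1 / 24 = 0.03125 dB.
Output = 5 − 0.03125 = 4.96875 dBV.

4.96875 dBV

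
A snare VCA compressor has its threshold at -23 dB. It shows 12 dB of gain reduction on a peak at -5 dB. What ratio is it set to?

3:1

Input overshoot = -5 − (-23) = 18 dB.
Output overshoot = 18 − 12 = 6 dB.
Ratio = input overshoot / output overshoot = 18 / 6 = 3.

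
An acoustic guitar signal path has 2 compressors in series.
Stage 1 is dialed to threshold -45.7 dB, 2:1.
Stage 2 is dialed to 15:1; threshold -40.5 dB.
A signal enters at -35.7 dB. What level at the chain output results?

Stage 1: 10 dB above -45.7 dB, reduced 2:1 to 5 dB above → -40.7 dB.
Stage 2: below threshold (-40.7 ≤ -40.5); passes unchanged; output -40.7 dB.

-40.7 dB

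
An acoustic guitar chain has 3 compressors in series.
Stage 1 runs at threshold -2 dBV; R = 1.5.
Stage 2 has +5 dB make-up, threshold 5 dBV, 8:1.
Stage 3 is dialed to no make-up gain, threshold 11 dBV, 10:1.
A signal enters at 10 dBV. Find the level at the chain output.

Stage 1: overshoot 12 dB → 12/1.5 = 8 dB → 6 dBV.
Stage 2: overshoot 1 dB → 1/8 = 0.125 dB → 5.125 dBV; +5 dB make-up → 10.125 dBV.
Stage 3: 10.125 dBV is at or below the 11 dBV threshold — no compression; output 10.125 dBV.

10.125 dBV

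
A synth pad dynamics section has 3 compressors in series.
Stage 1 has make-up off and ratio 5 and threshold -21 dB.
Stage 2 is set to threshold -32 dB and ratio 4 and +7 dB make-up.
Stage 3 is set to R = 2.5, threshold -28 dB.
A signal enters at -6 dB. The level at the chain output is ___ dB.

Stage 1: 15 dB above -21 dB, reduced 5:1 to 3 dB above → -18 dB.
Stage 2: overshoot 14 dB → 14/4 = 3.5 dB → -28.5 dB; +7 dB make-up → -21.5 dB.
Stage 3: -21.5 dB is 6.5 dB over -28 dB; at 2.5:1 that becomes 2.6 dB over, giving -25.4 dB.

-25.4 dB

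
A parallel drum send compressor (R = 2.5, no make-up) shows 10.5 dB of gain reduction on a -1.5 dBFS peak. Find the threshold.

Gain reduction = -1.5 − (-12) = 10.5 dB; output overshoot = GR / (R − 1) = 10.5 / 1.5 = 7 dB.
Threshold = output − output overshoot = -12 − 7 = -19 dBFS.

-19 dBFS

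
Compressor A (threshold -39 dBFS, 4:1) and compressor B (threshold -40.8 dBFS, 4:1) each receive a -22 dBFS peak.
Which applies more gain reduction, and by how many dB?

A: 17 dB over, compressed to 4.25 dB over, so 12.75 dB of GR.
B: 18.8 dB over, compressed to 4.7 dB over, so 14.1 dB of GR.
B reduces 1.35 dB more.

B, by 1.35 dB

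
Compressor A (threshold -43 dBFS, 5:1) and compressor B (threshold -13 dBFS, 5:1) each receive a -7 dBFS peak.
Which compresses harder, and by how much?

A: 36 dB over, compressed to 7.2 dB over, so 28.8 dB of GR.
B: 6 dB over, compressed to 1.2 dB over, so 4.8 dB of GR.
A reduces 24 dB more.

A, by 24 dB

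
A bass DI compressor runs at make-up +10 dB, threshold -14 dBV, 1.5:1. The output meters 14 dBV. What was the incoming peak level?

13 dBV

Remove make-up: 14 − 10 = 4 dBV.
Post-compression overshoot = 4 − (-14) = 18 dB.
Input overshoot = R × output overshoot = 27 dB → input = -14 + 27 = 13 dBV.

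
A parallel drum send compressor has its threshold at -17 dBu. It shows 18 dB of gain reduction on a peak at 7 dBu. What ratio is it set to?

4:1

Input overshoot = 7 − (-17) = 24 dB.
Output overshoot = 24 − 18 = 6 dB.
Ratio = input overshoot / output overshoot = 24 / 6 = 4.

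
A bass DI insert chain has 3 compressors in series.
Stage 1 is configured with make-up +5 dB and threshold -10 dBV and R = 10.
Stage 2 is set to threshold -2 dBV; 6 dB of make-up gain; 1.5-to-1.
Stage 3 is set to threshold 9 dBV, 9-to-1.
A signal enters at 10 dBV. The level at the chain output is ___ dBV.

Stage 1: overshoot 20 dB → 20/10 = 2 dB → -8 dBV; +5 dB make-up → -3 dBV.
Stage 2: below threshold (-3 ≤ -2); passes unchanged; make-up brings it to 3 dBV.
Stage 3: 3 dBV is at or below the 9 dBV threshold — no compression; output 3 dBV.

3 dBV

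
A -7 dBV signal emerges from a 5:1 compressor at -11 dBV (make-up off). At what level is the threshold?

-12 dBV

Gain reduction = -7 − (-11) = 4 dB; output overshoot = GR / (R − 1) = 4 / 4 = 1 dB.
Threshold = output − output overshoot = -11 − 1 = -12 dBV.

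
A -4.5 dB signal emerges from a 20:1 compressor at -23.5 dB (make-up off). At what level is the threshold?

Gain reduction = -4.5 − (-23.5) = 19 dB; output overshoot = GR / (R − 1) = 19 / 19 = 1 dB.
Threshold = output − output overshoot = -23.5 − 1 = -24.5 dB.

-24.5 dB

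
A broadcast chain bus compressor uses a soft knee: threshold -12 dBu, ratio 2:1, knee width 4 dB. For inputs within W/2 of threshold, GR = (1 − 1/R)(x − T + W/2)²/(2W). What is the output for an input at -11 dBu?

-11.5625 dBu

x − T + W/2 = -11 − (-12) + 2 = 3.
GR = (1 − 1/2) × 3² / 8 = 0.5 × 9 / 8 = 0.5625 dB.
Output = -11 − 0.5625 = -11.5625 dBu.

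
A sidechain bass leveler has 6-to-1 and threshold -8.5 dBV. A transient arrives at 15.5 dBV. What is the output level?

Overshoot: 15.5 − (-8.5) = 24 dB.
At 6:1 the overshoot is divided by 6, leaving 4 dB above threshold.
That puts the output at -4.5 dBV.

-4.5 dBV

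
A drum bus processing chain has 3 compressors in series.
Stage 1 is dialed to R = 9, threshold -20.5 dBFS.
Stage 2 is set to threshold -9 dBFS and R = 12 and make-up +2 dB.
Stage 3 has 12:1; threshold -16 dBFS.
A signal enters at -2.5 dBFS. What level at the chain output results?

Stage 1: 18 dB above -20.5 dBFS, reduced 9:1 to 2 dB above → -18.5 dBFS.
Stage 2: -18.5 dBFS is at or below the -9 dBFS threshold — no compression; make-up brings it to -16.5 dBFS.
Stage 3: -16.5 dBFS ≤ -16 dBFS, so stage 3 doesn't engage; output -16.5 dBFS.

-16.5 dBFS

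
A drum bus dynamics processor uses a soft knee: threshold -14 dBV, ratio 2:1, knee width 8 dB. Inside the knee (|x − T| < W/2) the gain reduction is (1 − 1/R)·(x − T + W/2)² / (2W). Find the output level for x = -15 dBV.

x − T + W/2 = -15 − (-14) + 4 = 3.
GR = (1 − 1/2) × 3² / 16 = 0.5 × 9 / 16 = 0.28125 dB.
Output = -15 − 0.28125 = -15.28125 dBV.

-15.28125 dBV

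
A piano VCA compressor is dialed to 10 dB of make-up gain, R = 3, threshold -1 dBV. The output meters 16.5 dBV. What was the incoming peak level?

Before make-up, the level was 16.5 − 10 = 6.5 dBV.
The compressed level sits 6.5 − (-1) = 7.5 dB over threshold.
Input overshoot = R × output overshoot = 22.5 dB → input = -1 + 22.5 = 21.5 dBV.

21.5 dBV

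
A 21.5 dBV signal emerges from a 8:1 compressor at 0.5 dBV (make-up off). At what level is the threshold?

-2.5 dBV

Gain reduction = 21.5 − 0.5 = 21 dB; output overshoot = GR / (R − 1) = 21 / 7 = 3 dB.
Threshold = output − output overshoot = 0.5 − 3 = -2.5 dBV.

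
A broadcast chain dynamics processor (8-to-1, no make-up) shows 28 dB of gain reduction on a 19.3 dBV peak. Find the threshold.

-12.7 dBV

Input is 32 dB above T (since output overshoot × R = input overshoot: (-8.7 − T)·8 = 19.3 − T gives T = -12.7 dBV).
Check: -12.7 + (19.3 − (-12.7))/8 = -12.7 + 4 = -8.7 dBV. ✓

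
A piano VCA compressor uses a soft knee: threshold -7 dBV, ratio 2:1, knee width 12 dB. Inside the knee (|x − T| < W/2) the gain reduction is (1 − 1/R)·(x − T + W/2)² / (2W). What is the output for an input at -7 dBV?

x − T + W/2 = -7 − (-7) + 6 = 6.
GR = (1 − 1/2) × 6² / 24 = 0.5 × 36 / 24 = 0.75 dB.
Output = -7 − 0.75 = -7.75 dBV.

-7.75 dBV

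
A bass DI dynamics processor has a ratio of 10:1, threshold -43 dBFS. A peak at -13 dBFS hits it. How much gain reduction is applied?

-13 dBFS exceeds the threshold by 30 dB.
At 10:1, output sits 30/10 = 3 dB above threshold.
So the signal is attenuated by 30 − 3 = 27 dB.

27 dB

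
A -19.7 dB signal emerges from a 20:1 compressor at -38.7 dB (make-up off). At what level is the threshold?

-39.7 dB

Let T be the threshold. Output overshoot = (input overshoot)/R, so -38.7 − T = (-19.7 − T)/20.
20·(-38.7 − T) = -19.7 − T → 19·T = -774 − (-19.7) = -754.3.
T = -754.3/19 = -39.7 dB.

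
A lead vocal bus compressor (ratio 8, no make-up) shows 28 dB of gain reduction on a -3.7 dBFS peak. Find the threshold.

Input is 32 dB above T (since output overshoot × R = input overshoot: (-31.7 − T)·8 = -3.7 − T gives T = -35.7 dBFS).
Check: -35.7 + (-3.7 − (-35.7))/8 = -35.7 + 4 = -31.7 dBFS. ✓

-35.7 dBFS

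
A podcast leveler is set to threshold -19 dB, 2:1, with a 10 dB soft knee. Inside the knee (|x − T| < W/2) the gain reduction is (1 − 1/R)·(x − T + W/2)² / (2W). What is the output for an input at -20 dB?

-20.4 dB

x − T + W/2 = -20 − (-19) + 5 = 4.
GR = (1 − 1/2) × 4² / 20 = 0.5 × 16 / 20 = 0.4 dB.
Output = -20 − 0.4 = -20.4 dB.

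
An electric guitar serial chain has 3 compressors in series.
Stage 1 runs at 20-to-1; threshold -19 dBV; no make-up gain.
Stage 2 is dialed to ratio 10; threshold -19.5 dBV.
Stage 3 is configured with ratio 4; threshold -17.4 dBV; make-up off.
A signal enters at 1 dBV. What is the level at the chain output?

-19.35 dBV

Stage 1: 1 dBV is 20 dB over -19 dBV; at 20:1 that becomes 1 dB over, giving -18 dBV.
Stage 2: 1.5 dB above -19.5 dBV, reduced 10:1 to 0.15 dB above → -19.35 dBV.
Stage 3: -19.35 dBV ≤ -17.4 dBV, so stage 3 doesn't engage; output -19.35 dBV.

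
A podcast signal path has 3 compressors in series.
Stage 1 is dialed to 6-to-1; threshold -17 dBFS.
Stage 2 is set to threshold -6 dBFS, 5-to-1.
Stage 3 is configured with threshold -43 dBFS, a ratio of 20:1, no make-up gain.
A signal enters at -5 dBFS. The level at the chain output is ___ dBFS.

-41.6 dBFS

Stage 1: -5 dBFS is 12 dB over -17 dBFS; at 6:1 that becomes 2 dB over, giving -15 dBFS.
Stage 2: below threshold (-15 ≤ -6); passes unchanged; output -15 dBFS.
Stage 3: 28 dB above -43 dBFS, reduced 20:1 to 1.4 dB above → -41.6 dBFS.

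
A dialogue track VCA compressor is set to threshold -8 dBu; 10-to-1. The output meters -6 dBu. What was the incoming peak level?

The compressed level sits -6 − (-8) = 2 dB over threshold.
Input overshoot = R × output overshoot = 20 dB → input = -8 + 20 = 12 dBu.

12 dBu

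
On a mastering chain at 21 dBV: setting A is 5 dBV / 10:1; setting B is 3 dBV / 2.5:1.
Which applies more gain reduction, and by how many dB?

A, by 3.6 dB

A: 16 dB over, compressed to 1.6 dB over, so 14.4 dB of GR.
B: 18 dB over, compressed to 7.2 dB over, so 10.8 dB of GR.
A applies 3.6 dB more gain reduction.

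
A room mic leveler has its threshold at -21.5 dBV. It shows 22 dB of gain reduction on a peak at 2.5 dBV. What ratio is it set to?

Input overshoot = 2.5 − (-21.5) = 24 dB.
Output overshoot = 24 − 22 = 2 dB.
Ratio = input overshoot / output overshoot = 24 / 2 = 12.

12:1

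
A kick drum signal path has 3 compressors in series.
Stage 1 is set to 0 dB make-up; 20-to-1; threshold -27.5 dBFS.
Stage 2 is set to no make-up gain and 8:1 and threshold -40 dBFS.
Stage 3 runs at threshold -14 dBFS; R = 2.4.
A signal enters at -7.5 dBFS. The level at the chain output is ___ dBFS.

Stage 1: -7.5 dBFS is 20 dB over -27.5 dBFS; at 20:1 that becomes 1 dB over, giving -26.5 dBFS.
Stage 2: -26.5 dBFS is 13.5 dB over -40 dBFS; at 8:1 that becomes 1.6875 dB over, giving -38.3125 dBFS.
Stage 3: -38.3125 dBFS is at or below the -14 dBFS threshold — no compression; output -38.3125 dBFS.

-38.3125 dBFS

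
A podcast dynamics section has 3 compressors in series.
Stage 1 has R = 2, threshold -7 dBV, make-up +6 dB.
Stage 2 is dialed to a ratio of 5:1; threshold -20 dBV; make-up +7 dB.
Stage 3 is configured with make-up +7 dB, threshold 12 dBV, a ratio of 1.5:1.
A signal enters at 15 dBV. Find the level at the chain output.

Stage 1: overshoot 22 dB → 22/2 = 11 dB → 4 dBV; +6 dB make-up → 10 dBV.
Stage 2: overshoot 30 dB → 30/5 = 6 dB → -14 dBV; +7 dB make-up → -7 dBV.
Stage 3: below threshold (-7 ≤ 12); passes unchanged; make-up brings it to 0 dBV.

0 dBV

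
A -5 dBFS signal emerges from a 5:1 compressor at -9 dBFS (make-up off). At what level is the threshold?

Let T be the threshold. Output overshoot = (input overshoot)/R, so -9 − T = (-5 − T)/5.
5·(-9 − T) = -5 − T → 4·T = -45 − (-5) = -40.
T = -40/4 = -10 dBFS.

-10 dBFS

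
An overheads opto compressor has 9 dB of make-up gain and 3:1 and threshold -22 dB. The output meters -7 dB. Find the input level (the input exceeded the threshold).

Before make-up, the level was -7 − 9 = -16 dB.
Post-compression overshoot = -16 − (-22) = 6 dB.
Input overshoot = R × output overshoot = 18 dB → input = -22 + 18 = -4 dB.

-4 dB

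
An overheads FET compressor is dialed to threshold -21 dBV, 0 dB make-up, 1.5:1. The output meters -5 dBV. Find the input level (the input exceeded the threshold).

3 dBV

The compressed level sits -5 − (-21) = 16 dB over threshold.
Before 1.5:1 compression the overshoot was 16 × 1.5 = 24 dB, so input = -21 + 24 = 3 dBV.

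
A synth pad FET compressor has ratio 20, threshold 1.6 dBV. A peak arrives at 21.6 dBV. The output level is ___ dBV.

2.6 dBV

Overshoot: 21.6 − 1.6 = 20 dB.
The 20 dB excess becomes 1 dB after 20:1 reduction.
So the level is 1.6 + 1 = 2.6 dBV.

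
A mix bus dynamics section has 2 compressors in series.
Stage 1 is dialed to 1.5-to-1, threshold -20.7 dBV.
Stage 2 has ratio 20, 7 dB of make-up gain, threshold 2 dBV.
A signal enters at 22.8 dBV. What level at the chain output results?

9.315 dBV

Stage 1: 43.5 dB above -20.7 dBV, reduced 1.5:1 to 29 dB above → 8.3 dBV.
Stage 2: 8.3 dBV is 6.3 dB over 2 dBV; at 20:1 that becomes 0.315 dB over, giving 2.315 dBV; +7 dB make-up → 9.315 dBV.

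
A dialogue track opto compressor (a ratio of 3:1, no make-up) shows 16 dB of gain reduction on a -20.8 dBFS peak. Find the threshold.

-44.8 dBFS

Let T be the threshold. Output overshoot = (input overshoot)/R, so -36.8 − T = (-20.8 − T)/3.
3·(-36.8 − T) = -20.8 − T → 2·T = -110.4 − (-20.8) = -89.6.
T = -89.6/2 = -44.8 dBFS.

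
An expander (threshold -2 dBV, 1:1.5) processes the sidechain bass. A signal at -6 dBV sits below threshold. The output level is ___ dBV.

The input is 4 dB below the -2 dBV threshold.
A 1:1.5 expander multiplies undershoot by 1.5: 4 × 1.5 = 6 dB below threshold.
Output = -2 − 6 = -8 dBV.

-8 dBV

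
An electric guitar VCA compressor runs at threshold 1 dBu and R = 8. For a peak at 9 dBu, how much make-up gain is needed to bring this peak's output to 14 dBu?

12 dB

Without make-up, output = threshold + overshoot/8 = 1 + 1 = 2 dBu.
Gap to target: 12 dB.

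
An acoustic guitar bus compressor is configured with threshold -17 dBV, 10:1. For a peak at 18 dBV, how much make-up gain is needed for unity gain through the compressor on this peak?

Overshoot 35 dB → 35/10 = 3.5 dB after compression, so the compressed level is -17 + 3.5 = -13.5 dBV.
Make-up = target − compressed = 18 − (-13.5) = 31.5 dB.

31.5 dB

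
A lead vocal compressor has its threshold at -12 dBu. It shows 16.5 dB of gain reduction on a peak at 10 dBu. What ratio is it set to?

4:1

Input overshoot = 10 − (-12) = 22 dB.
Output overshoot = 22 − 16.5 = 5.5 dB.
Ratio = input overshoot / output overshoot = 22 / 5.5 = 4.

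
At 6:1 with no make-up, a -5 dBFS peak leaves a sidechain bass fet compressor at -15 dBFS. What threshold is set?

-17 dBFS

Gain reduction = -5 − (-15) = 10 dB; output overshoot = GR / (R − 1) = 10 / 5 = 2 dB.
Threshold = output − output overshoot = -15 − 2 = -17 dBFS.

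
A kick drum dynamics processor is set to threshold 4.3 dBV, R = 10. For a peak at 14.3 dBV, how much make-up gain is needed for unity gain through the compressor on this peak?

Overshoot 10 dB → 10/10 = 1 dB after compression, so the compressed level is 4.3 + 1 = 5.3 dBV.
Make-up = target − compressed = 14.3 − 5.3 = 9 dB.

9 dB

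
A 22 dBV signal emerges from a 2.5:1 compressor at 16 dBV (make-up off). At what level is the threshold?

12 dBV

Let T be the threshold. Output overshoot = (input overshoot)/R, so 16 − T = (22 − T)/2.5.
2.5·(16 − T) = 22 − T → 1.5·T = 40 − 22 = 18.
T = 18/1.5 = 12 dBV.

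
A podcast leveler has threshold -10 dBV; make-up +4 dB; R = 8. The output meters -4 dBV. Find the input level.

Remove make-up: -4 − 4 = -8 dBV.
The compressed level sits -8 − (-10) = 2 dB over threshold.
Input overshoot = R × output overshoot = 16 dB → input = -10 + 16 = 6 dBV.

6 dBV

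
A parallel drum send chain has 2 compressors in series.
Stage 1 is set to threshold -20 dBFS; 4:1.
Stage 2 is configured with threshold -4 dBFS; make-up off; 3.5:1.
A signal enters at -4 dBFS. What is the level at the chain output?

Stage 1: 16 dB above -20 dBFS, reduced 4:1 to 4 dB above → -16 dBFS.
Stage 2: -16 dBFS is at or below the -4 dBFS threshold — no compression; output -16 dBFS.

-16 dBFS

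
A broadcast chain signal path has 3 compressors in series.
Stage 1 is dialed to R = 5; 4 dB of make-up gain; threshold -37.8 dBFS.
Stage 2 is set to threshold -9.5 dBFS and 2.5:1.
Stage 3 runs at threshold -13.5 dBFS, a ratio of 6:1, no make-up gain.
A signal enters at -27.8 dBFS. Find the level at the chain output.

-31.8 dBFS

Stage 1: overshoot 10 dB → 10/5 = 2 dB → -35.8 dBFS; +4 dB make-up → -31.8 dBFS.
Stage 2: -31.8 dBFS ≤ -9.5 dBFS, so stage 2 doesn't engage; output -31.8 dBFS.
Stage 3: -31.8 dBFS is at or below the -13.5 dBFS threshold — no compression; output -31.8 dBFS.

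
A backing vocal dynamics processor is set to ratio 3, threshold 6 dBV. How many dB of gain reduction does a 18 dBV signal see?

18 dBV exceeds the threshold by 12 dB.
A 3:1 ratio leaves 4 dB of that excess.
So the signal is attenuated by 12 − 4 = 8 dB.

8 dB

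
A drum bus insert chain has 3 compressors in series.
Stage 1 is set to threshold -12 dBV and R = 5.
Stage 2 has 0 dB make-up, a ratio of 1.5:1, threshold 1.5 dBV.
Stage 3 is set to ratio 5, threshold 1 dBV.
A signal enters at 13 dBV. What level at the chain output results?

-7 dBV

Stage 1: 25 dB above -12 dBV, reduced 5:1 to 5 dB above → -7 dBV.
Stage 2: -7 dBV ≤ 1.5 dBV, so stage 2 doesn't engage; output -7 dBV.
Stage 3: -7 dBV is at or below the 1 dBV threshold — no compression; output -7 dBV.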